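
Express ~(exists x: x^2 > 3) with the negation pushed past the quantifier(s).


¬(forall x: φ) = exists x: ¬φ, and ¬(exists x: φ) = forall x: ¬φ.
Apply to the existential statement.

forall x: ~(x^2 > 3)


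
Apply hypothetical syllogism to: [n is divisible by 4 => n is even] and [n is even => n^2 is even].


Hypothetical syllogism: from (P → Q) and (Q → R), infer (P → R).
Chain the two implications through the shared middle term 'n is even'.

n is divisible by 4 => n^2 is even


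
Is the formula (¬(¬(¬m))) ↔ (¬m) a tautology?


Build the truth table over {m}:
m | φ
-----
F | T
T | T
Every row evaluates to true.

Yes, it is a tautology.


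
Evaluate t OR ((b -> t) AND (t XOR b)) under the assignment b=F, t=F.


Substitute b=F, t=F:
b -> t = F -> F = T
t XOR b = F XOR F = F
(b -> t) AND (t XOR b) = T AND F = F
t OR ((b -> t) AND (t XOR b)) = F OR F = F

F


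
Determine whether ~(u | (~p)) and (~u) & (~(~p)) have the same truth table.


Compare truth tables:
p | u | φ | ψ
-------------
False | False | False | False
True | False | True | True
False | True | False | False
True | True | False | False
The columns φ and ψ agree on every row.

Yes, they are logically equivalent.


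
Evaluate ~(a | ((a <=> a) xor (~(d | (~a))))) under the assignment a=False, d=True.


Substitute a=False, d=True:
a <=> a = False <=> False = True
~a = True
d | (~a) = True | True = True
~(d | (~a)) = False
(a <=> a) xor (~(d | (~a))) = True xor False = True
a | ((a <=> a) xor (~(d | (~a)))) = False | True = True
~(a | ((a <=> a) xor (~(d | (~a))))) = False

False


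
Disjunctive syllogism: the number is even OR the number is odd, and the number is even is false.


Disjunctive syllogism: from (P ∨ Q) and ¬P, infer Q.
One disjunct, 'the number is even', is ruled out; the other must hold.

the number is odd


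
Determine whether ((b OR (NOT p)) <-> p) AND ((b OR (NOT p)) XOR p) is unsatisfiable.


Truth table over {b, p}:
b | p | φ
---------
F | F | F
T | F | F
F | T | F
T | T | F
Every row is false.

Yes, it is a contradiction.


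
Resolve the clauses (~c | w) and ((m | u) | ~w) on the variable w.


The clauses contain complementary literals w and ~w.
Resolution eliminates this pair and disjoins the remaining literals (merging duplicates).

((~c | u) | m)


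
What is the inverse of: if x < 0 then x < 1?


The inverse of (P → Q) is (¬P → ¬Q). It is equivalent to the converse, not to the original.
Here P = 'x < 0' and Q = 'x < 1'.

If not (x < 0), then not (x < 1).


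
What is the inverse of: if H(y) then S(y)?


The inverse of (P → Q) is (¬P → ¬Q). It is equivalent to the converse, not to the original.
Here P = 'H(y)' and Q = 'S(y)'.

If not (H(y)), then not (S(y)).


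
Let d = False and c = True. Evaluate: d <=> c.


Biconditional is true when both operands have the same truth value.
Substitute: d=False, c=True.
False <=> True evaluates to False.

False


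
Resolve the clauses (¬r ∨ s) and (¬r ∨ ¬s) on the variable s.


The clauses contain complementary literals s and ¬s.
Resolution eliminates this pair and disjoins the remaining literals (merging duplicates).

¬r


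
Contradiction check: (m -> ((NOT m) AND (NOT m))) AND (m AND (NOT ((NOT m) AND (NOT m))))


Truth table over {m}:
m | φ
-----
F | F
T | F
Every row is false.

Yes, it is a contradiction.


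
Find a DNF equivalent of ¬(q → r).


Step 1: Rewrite implication then negate: ¬(¬q ∨ r) = q ∧ ¬r.

q ∧ (¬r)


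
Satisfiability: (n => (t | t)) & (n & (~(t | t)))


Check all 4 assignments over {n, t}:
n | t | φ
---------
False | False | False
True | False | False
False | True | False
True | True | False
No assignment makes the formula true.

Unsatisfiable.


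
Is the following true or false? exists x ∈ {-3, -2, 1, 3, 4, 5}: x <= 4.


Evaluate the predicate on each element: -3:True, -2:True, 1:True, 3:True, 4:True, 5:False.
Witness x = -3 satisfies the predicate.

True


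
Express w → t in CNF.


Step 1: Rewrite w → t as ¬w ∨ t.

(¬w) ∨ t


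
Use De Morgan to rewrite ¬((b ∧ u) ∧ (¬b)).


De Morgan: the negation of a conjunction is the disjunction of the negations.
Distribute ¬ across ∧, flipping it to ∨, and negate each literal.

((¬b) ∨ (¬u)) ∨ b


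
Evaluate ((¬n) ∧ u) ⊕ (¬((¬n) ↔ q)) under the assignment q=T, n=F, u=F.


Substitute q=T, n=F, u=F:
¬n = T
(¬n) ∧ u = T ∧ F = F
¬n = T
(¬n) ↔ q = T ↔ T = T
¬((¬n) ↔ q) = F
((¬n) ∧ u) ⊕ (¬((¬n) ↔ q)) = F ⊕ F = F

F


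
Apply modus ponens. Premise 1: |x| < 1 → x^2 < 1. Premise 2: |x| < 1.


Modus ponens: from (P → Q) and P, infer Q.
P = '|x| < 1' is asserted, and P → Q holds, so Q follows.

x^2 < 1.


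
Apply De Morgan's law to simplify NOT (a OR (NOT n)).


De Morgan: the negation of a disjunction is the conjunction of the negations.
Distribute NOT across OR, flipping it to AND, and negate each literal.

(NOT a) AND n


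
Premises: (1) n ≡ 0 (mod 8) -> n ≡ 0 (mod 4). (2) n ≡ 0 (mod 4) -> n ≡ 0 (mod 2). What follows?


Hypothetical syllogism: from (P → Q) and (Q → R), infer (P → R).
Chain the two implications through the shared middle term 'n ≡ 0 (mod 4)'.

n ≡ 0 (mod 8) -> n ≡ 0 (mod 2)


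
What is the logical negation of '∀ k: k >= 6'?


¬(∀ x: φ) = ∃ x: ¬φ, and ¬(∃ x: φ) = ∀ x: ¬φ.
Apply to the universal statement.

∃ k: ¬(k >= 6)


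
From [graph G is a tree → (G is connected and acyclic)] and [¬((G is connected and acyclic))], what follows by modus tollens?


Modus tollens: from (P → Q) and ¬Q, infer ¬P.
Q = '(G is connected and acyclic)' is denied; since P → Q, P must also fail.

Not (graph G is a tree).


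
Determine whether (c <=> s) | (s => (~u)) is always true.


Build the truth table over {c, s, u}:
c | s | u | φ
-------------
False | False | False | True
True | False | False | True
False | True | False | True
True | True | False | True
False | False | True | True
True | False | True | True
False | True | True | False
True | True | True | True
Counterexample at row 7: with c=False, s=True, u=True, the formula is False.

No, it is not a tautology.


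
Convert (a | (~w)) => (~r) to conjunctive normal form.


Step 1: Rewrite as ¬(a ∨ (¬w)) ∨ (¬r) = (¬a ∧ ¬(¬w)) ∨ (¬r).
Step 2: Distribute ∨ over ∧.
Step 3: Eliminate any double negations (¬¬X = X).

((~a) | (~r)) & (w | (~r))


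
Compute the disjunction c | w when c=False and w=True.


Disjunction is false only when both operands are false.
Substitute: c=False, w=True.
False | True evaluates to True.

True


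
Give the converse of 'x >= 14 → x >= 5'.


The converse of (P → Q) is (Q → P). It is not in general equivalent to the original.
Here P = 'x >= 14' and Q = 'x >= 5'.

If x >= 5, then x >= 14.


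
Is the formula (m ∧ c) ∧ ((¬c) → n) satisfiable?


Search for a satisfying assignment over {c, m, n}.
Try c=T, m=T, n=F: the formula evaluates to T.
A satisfying assignment exists.

Satisfiable.


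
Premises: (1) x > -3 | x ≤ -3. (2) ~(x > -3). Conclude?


Disjunctive syllogism: from (P ∨ Q) and ¬P, infer Q.
One disjunct, 'x > -3', is ruled out; the other must hold.

x ≤ -3


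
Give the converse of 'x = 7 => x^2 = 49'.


The converse of (P → Q) is (Q → P). It is not in general equivalent to the original.
Here P = 'x = 7' and Q = 'x^2 = 49'.

If x^2 = 49, then x = 7.


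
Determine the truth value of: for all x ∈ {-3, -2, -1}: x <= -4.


Evaluate the predicate on each element: -3:F, -2:F, -1:F.
Counterexample x = -3 fails the predicate.

F


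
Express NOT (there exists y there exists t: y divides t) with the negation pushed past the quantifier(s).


Negation flips each quantifier (∀↔∃) and negates the inner predicate.
¬(there exists y there exists t: φ) = for all y for all t: ¬φ.

for all y for all t: NOT(y divides t)


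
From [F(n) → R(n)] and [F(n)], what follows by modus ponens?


Modus ponens: from (P → Q) and P, infer Q.
P = 'F(n)' is asserted, and P → Q holds, so Q follows.

R(n).


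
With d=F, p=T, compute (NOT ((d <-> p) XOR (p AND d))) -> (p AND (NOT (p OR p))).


Substitute d=F, p=T:
d <-> p = F <-> T = F
p AND d = T AND F = F
(d <-> p) XOR (p AND d) = F XOR F = F
NOT ((d <-> p) XOR (p AND d)) = T
p OR p = T OR T = T
NOT (p OR p) = F
p AND (NOT (p OR p)) = T AND F = F
(NOT ((d <-> p) XOR (p AND d))) -> (p AND (NOT (p OR p))) = T -> F = F

F


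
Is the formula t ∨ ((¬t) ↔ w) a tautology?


Build the truth table over {t, w}:
t | w | φ
---------
F | F | F
T | F | T
F | T | T
T | T | T
Counterexample at row 1: with t=F, w=F, the formula is F.

No, it is not a tautology.


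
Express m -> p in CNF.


Step 1: Rewrite m → p as ¬m ∨ p.

(NOT m) OR p


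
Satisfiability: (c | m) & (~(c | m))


Check all 4 assignments over {c, m}:
c | m | φ
---------
False | False | False
True | False | False
False | True | False
True | True | False
No assignment makes the formula true.

Unsatisfiable.


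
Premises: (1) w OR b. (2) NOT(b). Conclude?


Disjunctive syllogism: from (P ∨ Q) and ¬P, infer Q.
One disjunct, 'b', is ruled out; the other must hold.

w


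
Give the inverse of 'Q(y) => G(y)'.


The inverse of (P → Q) is (¬P → ¬Q). It is equivalent to the converse, not to the original.
Here P = 'Q(y)' and Q = 'G(y)'.

If not (Q(y)), then not (G(y)).


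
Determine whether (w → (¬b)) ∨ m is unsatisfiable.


Truth table over {b, m, w}:
b | m | w | φ
-------------
F | F | F | T
T | F | F | T
F | T | F | T
T | T | F | T
F | F | T | T
T | F | T | F
F | T | T | T
T | T | T | T
Satisfying assignment at row 1: b=F, m=F, w=F gives T.

No, it is not a contradiction.


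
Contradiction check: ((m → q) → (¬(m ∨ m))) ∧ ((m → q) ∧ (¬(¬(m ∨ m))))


Truth table over {m, q}:
m | q | φ
---------
F | F | F
T | F | F
F | T | F
T | T | F
Every row is false.

Yes, it is a contradiction.


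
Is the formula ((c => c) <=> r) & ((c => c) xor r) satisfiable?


Check all 4 assignments over {c, r}:
c | r | φ
---------
False | False | False
True | False | False
False | True | False
True | True | False
No assignment makes the formula true.

Unsatisfiable.


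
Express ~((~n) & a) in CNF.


Step 1: Apply De Morgan: ¬((¬n) ∧ a) = ¬(¬n) ∨ ¬a.
Step 2: Eliminate any double negations (¬¬X = X).

n | (~a)


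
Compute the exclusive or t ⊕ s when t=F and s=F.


Exclusive or is true when exactly one operand is true.
Substitute: t=F, s=F.
F ⊕ F evaluates to F.

F


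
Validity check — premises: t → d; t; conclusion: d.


This matches the form of modus ponens: the conclusion follows in every model of the premises.

Valid.


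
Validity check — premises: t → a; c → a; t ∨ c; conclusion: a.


This matches the form of proof by cases: the conclusion follows in every model of the premises.

Valid.


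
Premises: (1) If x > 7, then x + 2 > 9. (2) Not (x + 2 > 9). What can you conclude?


Modus tollens: from (P → Q) and ¬Q, infer ¬P.
Q = 'x + 2 > 9' is denied; since P → Q, P must also fail.

Not (x > 7).


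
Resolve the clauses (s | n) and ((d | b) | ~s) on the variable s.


The clauses contain complementary literals s and ~s.
Resolution eliminates this pair and disjoins the remaining literals (merging duplicates).

((n | b) | d)


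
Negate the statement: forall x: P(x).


¬(forall x: φ) = exists x: ¬φ, and ¬(exists x: φ) = forall x: ¬φ.
Apply to the universal statement.

exists x: ~(P(x))


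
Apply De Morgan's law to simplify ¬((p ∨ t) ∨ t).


De Morgan: the negation of a disjunction is the conjunction of the negations.
Distribute ¬ across ∨, flipping it to ∧, and negate each literal.

((¬p) ∧ (¬t)) ∧ (¬t)


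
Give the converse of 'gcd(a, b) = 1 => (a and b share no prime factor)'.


The converse of (P → Q) is (Q → P). It is not in general equivalent to the original.
Here P = 'gcd(a, b) = 1' and Q = '(a and b share no prime factor)'.

If (a and b share no prime factor), then gcd(a, b) = 1.


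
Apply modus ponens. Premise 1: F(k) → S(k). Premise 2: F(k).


Modus ponens: from (P → Q) and P, infer Q.
P = 'F(k)' is asserted, and P → Q holds, so Q follows.

S(k).


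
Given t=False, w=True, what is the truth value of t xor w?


Exclusive or is true when exactly one operand is true.
Substitute: t=False, w=True.
False xor True evaluates to True.

True


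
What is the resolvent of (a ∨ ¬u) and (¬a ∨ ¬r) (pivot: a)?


The clauses contain complementary literals a and ¬a.
Resolution eliminates this pair and disjoins the remaining literals (merging duplicates).

(¬u ∨ ¬r)


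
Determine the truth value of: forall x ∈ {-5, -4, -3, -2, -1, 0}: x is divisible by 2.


Evaluate the predicate on each element: -5:False, -4:True, -3:False, -2:True, -1:False, 0:True.
Counterexample x = -5 fails the predicate.

False


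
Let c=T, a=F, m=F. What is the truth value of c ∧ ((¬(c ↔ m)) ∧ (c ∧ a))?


Substitute c=T, a=F, m=F:
c ↔ m = T ↔ F = F
¬(c ↔ m) = T
c ∧ a = T ∧ F = F
(¬(c ↔ m)) ∧ (c ∧ a) = T ∧ F = F
c ∧ ((¬(c ↔ m)) ∧ (c ∧ a)) = T ∧ F = F

F


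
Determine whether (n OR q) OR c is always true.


Build the truth table over {c, n, q}:
c | n | q | φ
-------------
F | F | F | F
T | F | F | T
F | T | F | T
T | T | F | T
F | F | T | T
T | F | T | T
F | T | T | T
T | T | T | T
Counterexample at row 1: with c=F, n=F, q=F, the formula is F.

No, it is not a tautology.


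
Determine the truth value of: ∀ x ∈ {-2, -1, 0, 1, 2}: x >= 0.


Evaluate the predicate on each element: -2:F, -1:F, 0:T, 1:T, 2:T.
Counterexample x = -2 fails the predicate.

F


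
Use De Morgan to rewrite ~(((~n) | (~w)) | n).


De Morgan: the negation of a disjunction is the conjunction of the negations.
Distribute ~ across |, flipping it to &, and negate each literal.

(n & w) & (~n)


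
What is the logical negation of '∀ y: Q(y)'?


¬(∀ x: φ) = ∃ x: ¬φ, and ¬(∃ x: φ) = ∀ x: ¬φ.
Apply to the universal statement.

∃ y: ¬(Q(y))


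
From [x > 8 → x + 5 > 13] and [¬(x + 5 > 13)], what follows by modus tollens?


Modus tollens: from (P → Q) and ¬Q, infer ¬P.
Q = 'x + 5 > 13' is denied; since P → Q, P must also fail.

Not (x > 8).


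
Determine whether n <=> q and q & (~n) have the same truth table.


Compare truth tables:
n | q | φ | ψ
-------------
False | False | True | False
True | False | False | False
False | True | False | True
True | True | True | False
They differ at row 1 (n=False, q=False): φ=True but ψ=False.

No, they are not logically equivalent.


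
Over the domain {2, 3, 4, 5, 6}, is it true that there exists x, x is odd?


Evaluate the predicate on each element: 2:F, 3:T, 4:F, 5:T, 6:F.
Witness x = 3 satisfies the predicate.

T


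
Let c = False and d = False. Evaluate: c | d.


Disjunction is false only when both operands are false.
Substitute: c=False, d=False.
False | False evaluates to False.

False


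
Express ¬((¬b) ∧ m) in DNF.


Step 1: Apply De Morgan: ¬((¬b) ∧ m) = ¬(¬b) ∨ ¬m.
Step 2: Eliminate any double negations (¬¬X = X).

b ∨ (¬m)


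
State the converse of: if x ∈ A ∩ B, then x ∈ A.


The converse of (P → Q) is (Q → P). It is not in general equivalent to the original.
Here P = 'x ∈ A ∩ B' and Q = 'x ∈ A'.

If x ∈ A, then x ∈ A ∩ B.


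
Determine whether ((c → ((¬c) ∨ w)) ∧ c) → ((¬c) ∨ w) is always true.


Build the truth table over {c, w}:
c | w | φ
---------
F | F | T
T | F | T
F | T | T
T | T | T
Every row evaluates to true.

Yes, it is a tautology.


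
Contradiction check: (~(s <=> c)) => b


Truth table over {b, c, s}:
b | c | s | φ
-------------
False | False | False | True
True | False | False | True
False | True | False | False
True | True | False | True
False | False | True | False
True | False | True | True
False | True | True | True
True | True | True | True
Satisfying assignment at row 1: b=False, c=False, s=False gives True.

No, it is not a contradiction.


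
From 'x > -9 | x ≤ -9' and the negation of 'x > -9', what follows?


Disjunctive syllogism: from (P ∨ Q) and ¬P, infer Q.
One disjunct, 'x > -9', is ruled out; the other must hold.

x ≤ -9


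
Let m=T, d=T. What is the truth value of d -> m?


Substitute m=T, d=T:
d -> m = T -> T = T

T


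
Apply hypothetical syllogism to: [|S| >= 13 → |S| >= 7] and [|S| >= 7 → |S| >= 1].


Hypothetical syllogism: from (P → Q) and (Q → R), infer (P → R).
Chain the two implications through the shared middle term '|S| >= 7'.

|S| >= 13 → |S| >= 1


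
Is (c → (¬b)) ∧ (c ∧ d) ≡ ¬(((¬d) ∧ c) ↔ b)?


Compare truth tables:
b | c | d | φ | ψ
-----------------
F | F | F | F | F
T | F | F | F | T
F | T | F | F | T
T | T | F | F | F
F | F | T | F | F
T | F | T | F | T
F | T | T | T | F
T | T | T | F | T
They differ at row 2 (b=T, c=F, d=F): φ=F but ψ=T.

No, they are not logically equivalent.


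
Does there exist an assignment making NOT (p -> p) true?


Check all 2 assignments over {p}:
p | φ
-----
F | F
T | F
No assignment makes the formula true.

Unsatisfiable.


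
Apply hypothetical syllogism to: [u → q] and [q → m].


Hypothetical syllogism: from (P → Q) and (Q → R), infer (P → R).
Chain the two implications through the shared middle term 'q'.

u → m


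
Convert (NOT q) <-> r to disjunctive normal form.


Step 1: (¬q) ↔ r is true exactly when both agree: ((¬q) ∧ r) ∨ (¬(¬q) ∧ ¬r).
Step 2: Eliminate any double negations (¬¬X = X).

((NOT q) AND r) OR (q AND (NOT r))


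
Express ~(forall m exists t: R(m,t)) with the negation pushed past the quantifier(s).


Negation flips each quantifier (∀↔∃) and negates the inner predicate.
¬(forall m exists t: φ) = exists m forall t: ¬φ.

exists m forall t: ~(R(m,t))


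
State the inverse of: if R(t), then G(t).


The inverse of (P → Q) is (¬P → ¬Q). It is equivalent to the converse, not to the original.
Here P = 'R(t)' and Q = 'G(t)'.

If not (R(t)), then not (G(t)).


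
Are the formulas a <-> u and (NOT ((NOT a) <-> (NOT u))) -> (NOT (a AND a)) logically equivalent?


Compare truth tables:
a | u | φ | ψ
-------------
F | F | T | T
T | F | F | F
F | T | F | T
T | T | T | T
They differ at row 3 (a=F, u=T): φ=F but ψ=T.

No, they are not logically equivalent.


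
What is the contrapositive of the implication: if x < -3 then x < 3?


The contrapositive of (P → Q) is (¬Q → ¬P); it is logically equivalent to the original.
Here P = 'x < -3' and Q = 'x < 3'.

If not (x < 3), then not (x < -3).


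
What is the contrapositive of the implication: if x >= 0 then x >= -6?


The contrapositive of (P → Q) is (¬Q → ¬P); it is logically equivalent to the original.
Here P = 'x >= 0' and Q = 'x >= -6'.

If not (x >= -6), then not (x >= 0).


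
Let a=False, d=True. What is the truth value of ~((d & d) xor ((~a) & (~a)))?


Substitute a=False, d=True:
d & d = True & True = True
~a = True
~a = True
(~a) & (~a) = True & True = True
(d & d) xor ((~a) & (~a)) = True xor True = False
~((d & d) xor ((~a) & (~a))) = True

True


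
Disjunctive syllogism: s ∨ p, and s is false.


Disjunctive syllogism: from (P ∨ Q) and ¬P, infer Q.
One disjunct, 's', is ruled out; the other must hold.

p


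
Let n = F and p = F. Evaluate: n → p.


Implication is false only when antecedent is true and consequent is false.
Substitute: n=F, p=F.
F → F evaluates to T.

T


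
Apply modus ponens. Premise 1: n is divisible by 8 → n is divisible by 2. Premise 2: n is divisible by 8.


Modus ponens: from (P → Q) and P, infer Q.
P = 'n is divisible by 8' is asserted, and P → Q holds, so Q follows.

n is divisible by 2.


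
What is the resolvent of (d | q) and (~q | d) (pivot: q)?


The clauses contain complementary literals q and ~q.
Resolution eliminates this pair and disjoins the remaining literals (merging duplicates).

d


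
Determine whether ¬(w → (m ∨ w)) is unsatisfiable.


Truth table over {m, w}:
m | w | φ
---------
F | F | F
T | F | F
F | T | F
T | T | F
Every row is false.

Yes, it is a contradiction.


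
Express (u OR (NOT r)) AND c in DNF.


Step 1: Distribute ∧ over ∨: (u ∨ (¬r)) ∧ c = (u ∧ c) ∨ ((¬r) ∧ c).

(u AND c) OR ((NOT r) AND c)


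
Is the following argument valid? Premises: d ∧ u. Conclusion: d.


This matches the form of conjunction elimination: the conclusion follows in every model of the premises.

Valid.


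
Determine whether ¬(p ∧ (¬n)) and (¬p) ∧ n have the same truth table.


Compare truth tables:
n | p | φ | ψ
-------------
F | F | T | F
T | F | T | T
F | T | F | F
T | T | T | F
They differ at row 1 (n=F, p=F): φ=T but ψ=F.

No, they are not logically equivalent.


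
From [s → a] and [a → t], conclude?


Hypothetical syllogism: from (P → Q) and (Q → R), infer (P → R).
Chain the two implications through the shared middle term 'a'.

s → t


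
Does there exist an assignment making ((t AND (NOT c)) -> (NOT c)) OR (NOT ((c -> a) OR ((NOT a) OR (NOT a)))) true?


Search for a satisfying assignment over {a, c, t}.
Try a=F, c=F, t=F: the formula evaluates to T.
A satisfying assignment exists.

Satisfiable.


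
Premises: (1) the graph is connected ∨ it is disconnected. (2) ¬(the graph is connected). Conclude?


Disjunctive syllogism: from (P ∨ Q) and ¬P, infer Q.
One disjunct, 'the graph is connected', is ruled out; the other must hold.

it is disconnected


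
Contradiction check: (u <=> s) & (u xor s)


Truth table over {s, u}:
s | u | φ
---------
False | False | False
True | False | False
False | True | False
True | True | False
Every row is false.

Yes, it is a contradiction.


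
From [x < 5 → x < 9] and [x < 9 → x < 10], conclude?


Hypothetical syllogism: from (P → Q) and (Q → R), infer (P → R).
Chain the two implications through the shared middle term 'x < 9'.

x < 5 → x < 10


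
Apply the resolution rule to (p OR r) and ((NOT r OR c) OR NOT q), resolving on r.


The clauses contain complementary literals r and NOTr.
Resolution eliminates this pair and disjoins the remaining literals (merging duplicates).

((p OR c) OR NOT q)


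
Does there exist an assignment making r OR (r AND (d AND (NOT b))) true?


Search for a satisfying assignment over {b, d, r}.
Try b=F, d=F, r=T: the formula evaluates to T.
A satisfying assignment exists.

Satisfiable.


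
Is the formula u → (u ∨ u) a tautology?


Build the truth table over {u}:
u | φ
-----
F | T
T | T
Every row evaluates to true.

Yes, it is a tautology.


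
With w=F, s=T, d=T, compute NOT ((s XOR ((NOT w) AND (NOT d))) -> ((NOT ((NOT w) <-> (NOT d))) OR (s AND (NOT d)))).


Substitute w=F, s=T, d=T:
… (earlier sub-steps elided)
s XOR ((NOT w) AND (NOT d)) = T XOR F = T
NOT w = T
NOT d = F
(NOT w) <-> (NOT d) = T <-> F = F
NOT ((NOT w) <-> (NOT d)) = T
NOT d = F
s AND (NOT d) = T AND F = F
(NOT ((NOT w) <-> (NOT d))) OR (s AND (NOT d)) = T OR F = T
(s XOR ((NOT w) AND (NOT d))) -> ((NOT ((NOT w) <-> (NOT d))) OR (s AND (NOT d))) = T -> T = T
NOT ((s XOR ((NOT w) AND (NOT d))) -> ((NOT ((NOT w) <-> (NOT d))) OR (s AND (NOT d)))) = F

F


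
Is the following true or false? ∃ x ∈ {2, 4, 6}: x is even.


Evaluate the predicate on each element: 2:T, 4:T, 6:T.
Witness x = 2 satisfies the predicate.

T


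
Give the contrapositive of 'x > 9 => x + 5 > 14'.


The contrapositive of (P → Q) is (¬Q → ¬P); it is logically equivalent to the original.
Here P = 'x > 9' and Q = 'x + 5 > 14'.

If not (x + 5 > 14), then not (x > 9).


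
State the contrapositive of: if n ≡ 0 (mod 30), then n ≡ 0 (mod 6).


The contrapositive of (P → Q) is (¬Q → ¬P); it is logically equivalent to the original.
Here P = 'n ≡ 0 (mod 30)' and Q = 'n ≡ 0 (mod 6)'.

If not (n ≡ 0 (mod 6)), then not (n ≡ 0 (mod 30)).


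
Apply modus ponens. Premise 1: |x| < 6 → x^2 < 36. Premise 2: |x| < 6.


Modus ponens: from (P → Q) and P, infer Q.
P = '|x| < 6' is asserted, and P → Q holds, so Q follows.

x^2 < 36.


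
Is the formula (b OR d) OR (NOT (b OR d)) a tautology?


Build the truth table over {b, d}:
b | d | φ
---------
F | F | T
T | F | T
F | T | T
T | T | T
Every row evaluates to true.

Yes, it is a tautology.


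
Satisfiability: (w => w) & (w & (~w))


Check all 2 assignments over {w}:
w | φ
-----
False | False
True | False
No assignment makes the formula true.

Unsatisfiable.


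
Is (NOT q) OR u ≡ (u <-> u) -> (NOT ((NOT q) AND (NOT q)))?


Compare truth tables:
q | u | φ | ψ
-------------
F | F | T | F
T | F | F | T
F | T | T | F
T | T | T | T
They differ at row 1 (q=F, u=F): φ=T but ψ=F.

No, they are not logically equivalent.


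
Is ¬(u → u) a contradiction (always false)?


Truth table over {u}:
u | φ
-----
F | F
T | F
Every row is false.

Yes, it is a contradiction.


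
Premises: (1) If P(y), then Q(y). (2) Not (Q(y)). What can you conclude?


Modus tollens: from (P → Q) and ¬Q, infer ¬P.
Q = 'Q(y)' is denied; since P → Q, P must also fail.

Not (P(y)).


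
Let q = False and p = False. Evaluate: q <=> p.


Biconditional is true when both operands have the same truth value.
Substitute: q=False, p=False.
False <=> False evaluates to True.

True


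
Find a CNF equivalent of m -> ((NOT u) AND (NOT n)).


Step 1: Rewrite m → ((¬u) ∧ (¬n)) as ¬m ∨ ((¬u) ∧ (¬n)).
Step 2: Distribute ∨ over ∧.

((NOT m) OR (NOT u)) AND ((NOT m) OR (NOT n))


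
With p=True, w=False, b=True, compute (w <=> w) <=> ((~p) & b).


Substitute p=True, w=False, b=True:
w <=> w = False <=> False = True
~p = False
(~p) & b = False & True = False
(w <=> w) <=> ((~p) & b) = True <=> False = False

False


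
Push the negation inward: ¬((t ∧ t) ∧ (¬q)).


De Morgan: the negation of a conjunction is the disjunction of the negations.
Distribute ¬ across ∧, flipping it to ∨, and negate each literal.

((¬t) ∨ (¬t)) ∨ q


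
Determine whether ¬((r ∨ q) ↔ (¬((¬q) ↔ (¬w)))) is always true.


Build the truth table over {q, r, w}:
q | r | w | φ
-------------
F | F | F | F
T | F | F | F
F | T | F | T
T | T | F | F
F | F | T | T
T | F | T | T
F | T | T | F
T | T | T | T
Counterexample at row 1: with q=F, r=F, w=F, the formula is F.

No, it is not a tautology.


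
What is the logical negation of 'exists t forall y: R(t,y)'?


Negation flips each quantifier (∀↔∃) and negates the inner predicate.
¬(exists t forall y: φ) = forall t exists y: ¬φ.

forall t exists y: ~(R(t,y))


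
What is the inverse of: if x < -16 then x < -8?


The inverse of (P → Q) is (¬P → ¬Q). It is equivalent to the converse, not to the original.
Here P = 'x < -16' and Q = 'x < -8'.

If not (x < -16), then not (x < -8).


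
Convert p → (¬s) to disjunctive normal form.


Step 1: Rewrite p → (¬s) as ¬p ∨ (¬s).

(¬p) ∨ (¬s)


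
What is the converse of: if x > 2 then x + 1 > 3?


The converse of (P → Q) is (Q → P). It is not in general equivalent to the original.
Here P = 'x > 2' and Q = 'x + 1 > 3'.

If x + 1 > 3, then x > 2.


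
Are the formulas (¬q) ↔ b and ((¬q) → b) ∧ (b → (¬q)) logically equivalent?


Compare truth tables:
b | q | φ | ψ
-------------
F | F | F | F
T | F | T | T
F | T | T | T
T | T | F | F
The columns φ and ψ agree on every row.

Yes, they are logically equivalent.


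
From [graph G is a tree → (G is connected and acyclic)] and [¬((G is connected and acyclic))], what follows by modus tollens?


Modus tollens: from (P → Q) and ¬Q, infer ¬P.
Q = '(G is connected and acyclic)' is denied; since P → Q, P must also fail.

Not (graph G is a tree).


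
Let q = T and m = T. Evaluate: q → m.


Implication is false only when antecedent is true and consequent is false.
Substitute: q=T, m=T.
T → T evaluates to T.

T


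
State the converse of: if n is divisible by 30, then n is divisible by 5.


The converse of (P → Q) is (Q → P). It is not in general equivalent to the original.
Here P = 'n is divisible by 30' and Q = 'n is divisible by 5'.

If n is divisible by 5, then n is divisible by 30.


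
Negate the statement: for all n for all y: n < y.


Negation flips each quantifier (∀↔∃) and negates the inner predicate.
¬(for all n for all y: φ) = there exists n there exists y: ¬φ.

there exists n there exists y: NOT(n < y)


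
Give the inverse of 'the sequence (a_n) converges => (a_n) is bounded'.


The inverse of (P → Q) is (¬P → ¬Q). It is equivalent to the converse, not to the original.
Here P = 'the sequence (a_n) converges' and Q = '(a_n) is bounded'.

If not (the sequence (a_n) converges), then not ((a_n) is bounded).


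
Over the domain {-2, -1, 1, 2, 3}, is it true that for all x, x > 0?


Evaluate the predicate on each element: -2:F, -1:F, 1:T, 2:T, 3:T.
Counterexample x = -2 fails the predicate.

F


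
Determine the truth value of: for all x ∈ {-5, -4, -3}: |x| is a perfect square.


Evaluate the predicate on each element: -5:F, -4:T, -3:F.
Counterexample x = -5 fails the predicate.

F


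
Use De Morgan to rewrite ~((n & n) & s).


De Morgan: the negation of a conjunction is the disjunction of the negations.
Distribute ~ across &, flipping it to |, and negate each literal.

((~n) | (~n)) | (~s)


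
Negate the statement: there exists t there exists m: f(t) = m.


Negation flips each quantifier (∀↔∃) and negates the inner predicate.
¬(there exists t there exists m: φ) = for all t for all m: ¬φ.

for all t for all m: NOT(f(t) = m)


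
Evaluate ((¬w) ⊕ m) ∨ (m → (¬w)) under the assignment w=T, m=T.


Substitute w=T, m=T:
¬w = F
(¬w) ⊕ m = F ⊕ T = T
¬w = F
m → (¬w) = T → F = F
((¬w) ⊕ m) ∨ (m → (¬w)) = T ∨ F = T

T


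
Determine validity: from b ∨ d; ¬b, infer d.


This matches the form of disjunctive syllogism: the conclusion follows in every model of the premises.

Valid.


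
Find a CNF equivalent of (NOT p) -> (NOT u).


Step 1: Rewrite (¬p) → (¬u) as ¬(¬p) ∨ (¬u).
Step 2: Eliminate any double negations (¬¬X = X).

p OR (NOT u)


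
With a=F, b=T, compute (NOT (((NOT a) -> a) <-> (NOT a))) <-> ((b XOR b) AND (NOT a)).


Substitute a=F, b=T:
NOT a = T
(NOT a) -> a = T -> F = F
NOT a = T
((NOT a) -> a) <-> (NOT a) = F <-> T = F
NOT (((NOT a) -> a) <-> (NOT a)) = T
b XOR b = T XOR T = F
NOT a = T
(b XOR b) AND (NOT a) = F AND T = F
(NOT (((NOT a) -> a) <-> (NOT a))) <-> ((b XOR b) AND (NOT a)) = T <-> F = F

F


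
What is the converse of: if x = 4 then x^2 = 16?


The converse of (P → Q) is (Q → P). It is not in general equivalent to the original.
Here P = 'x = 4' and Q = 'x^2 = 16'.

If x^2 = 16, then x = 4.


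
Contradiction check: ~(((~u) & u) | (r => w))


Truth table over {r, u, w}:
r | u | w | φ
-------------
False | False | False | False
True | False | False | True
False | True | False | False
True | True | False | True
False | False | True | False
True | False | True | False
False | True | True | False
True | True | True | False
Satisfying assignment at row 2: r=True, u=False, w=False gives True.

No, it is not a contradiction.


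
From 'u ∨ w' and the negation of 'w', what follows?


Disjunctive syllogism: from (P ∨ Q) and ¬P, infer Q.
One disjunct, 'w', is ruled out; the other must hold.

u


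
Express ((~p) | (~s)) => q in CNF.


Step 1: Rewrite as ¬((¬p) ∨ (¬s)) ∨ q = (¬(¬p) ∧ ¬(¬s)) ∨ q.
Step 2: Distribute ∨ over ∧.
Step 3: Eliminate any double negations (¬¬X = X).

(p | q) & (s | q)


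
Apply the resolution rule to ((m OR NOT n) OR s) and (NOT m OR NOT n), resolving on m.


The clauses contain complementary literals m and NOTm.
Resolution eliminates this pair and disjoins the remaining literals (merging duplicates).

(NOT n OR s)


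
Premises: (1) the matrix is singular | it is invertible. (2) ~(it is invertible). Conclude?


Disjunctive syllogism: from (P ∨ Q) and ¬P, infer Q.
One disjunct, 'it is invertible', is ruled out; the other must hold.

the matrix is singular


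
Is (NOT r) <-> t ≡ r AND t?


Compare truth tables:
r | t | φ | ψ
-------------
F | F | F | F
T | F | T | F
F | T | T | F
T | T | F | T
They differ at row 2 (r=T, t=F): φ=T but ψ=F.

No, they are not logically equivalent.


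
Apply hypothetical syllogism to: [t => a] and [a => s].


Hypothetical syllogism: from (P → Q) and (Q → R), infer (P → R).
Chain the two implications through the shared middle term 'a'.

t => s


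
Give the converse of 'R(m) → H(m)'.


The converse of (P → Q) is (Q → P). It is not in general equivalent to the original.
Here P = 'R(m)' and Q = 'H(m)'.

If H(m), then R(m).


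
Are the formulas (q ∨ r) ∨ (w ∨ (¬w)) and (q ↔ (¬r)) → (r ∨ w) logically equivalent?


Compare truth tables:
q | r | w | φ | ψ
-----------------
F | F | F | T | T
T | F | F | T | F
F | T | F | T | T
T | T | F | T | T
F | F | T | T | T
T | F | T | T | T
F | T | T | T | T
T | T | T | T | T
They differ at row 2 (q=T, r=F, w=F): φ=T but ψ=F.

No, they are not logically equivalent.


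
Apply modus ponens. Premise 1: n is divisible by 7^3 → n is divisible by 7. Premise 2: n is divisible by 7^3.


Modus ponens: from (P → Q) and P, infer Q.
P = 'n is divisible by 7^3' is asserted, and P → Q holds, so Q follows.

n is divisible by 7.


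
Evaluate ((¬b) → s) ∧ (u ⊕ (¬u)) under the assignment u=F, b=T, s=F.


Substitute u=F, b=T, s=F:
¬b = F
(¬b) → s = F → F = T
¬u = T
u ⊕ (¬u) = F ⊕ T = T
((¬b) → s) ∧ (u ⊕ (¬u)) = T ∧ T = T

T


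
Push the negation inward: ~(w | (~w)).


De Morgan: the negation of a disjunction is the conjunction of the negations.
Distribute ~ across |, flipping it to &, and negate each literal.

(~w) & w


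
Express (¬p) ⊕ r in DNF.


Step 1: (¬p) ⊕ r is true exactly when they disagree: ((¬p) ∧ ¬r) ∨ (¬(¬p) ∧ r).
Step 2: Eliminate any double negations (¬¬X = X).

((¬p) ∧ (¬r)) ∨ (p ∧ r)


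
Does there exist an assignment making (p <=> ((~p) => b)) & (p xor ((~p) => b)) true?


Check all 4 assignments over {b, p}:
b | p | φ
---------
False | False | False
True | False | False
False | True | False
True | True | False
No assignment makes the formula true.

Unsatisfiable.


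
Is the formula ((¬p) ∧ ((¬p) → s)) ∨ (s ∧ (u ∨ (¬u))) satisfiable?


Search for a satisfying assignment over {p, s, u}.
Try p=F, s=T, u=F: the formula evaluates to T.
A satisfying assignment exists.

Satisfiable.


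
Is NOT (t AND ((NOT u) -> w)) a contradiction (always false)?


Truth table over {t, u, w}:
t | u | w | φ
-------------
F | F | F | T
T | F | F | T
F | T | F | T
T | T | F | F
F | F | T | T
T | F | T | F
F | T | T | T
T | T | T | F
Satisfying assignment at row 1: t=F, u=F, w=F gives T.

No, it is not a contradiction.


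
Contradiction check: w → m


Truth table over {m, w}:
m | w | φ
---------
F | F | T
T | F | T
F | T | F
T | T | T
Satisfying assignment at row 1: m=F, w=F gives T.

No, it is not a contradiction.


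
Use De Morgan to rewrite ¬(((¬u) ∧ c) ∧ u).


De Morgan: the negation of a conjunction is the disjunction of the negations.
Distribute ¬ across ∧, flipping it to ∨, and negate each literal.

(u ∨ (¬c)) ∨ (¬u)


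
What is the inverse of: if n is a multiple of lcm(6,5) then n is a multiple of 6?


The inverse of (P → Q) is (¬P → ¬Q). It is equivalent to the converse, not to the original.
Here P = 'n is a multiple of lcm(6,5)' and Q = 'n is a multiple of 6'.

If not (n is a multiple of lcm(6,5)), then not (n is a multiple of 6).


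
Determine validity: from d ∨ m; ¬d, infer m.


This matches the form of disjunctive syllogism: the conclusion follows in every model of the premises.

Valid.


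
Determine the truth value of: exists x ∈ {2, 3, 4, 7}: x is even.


Evaluate the predicate on each element: 2:True, 3:False, 4:True, 7:False.
Witness x = 2 satisfies the predicate.

True


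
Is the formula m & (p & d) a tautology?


Build the truth table over {d, m, p}:
d | m | p | φ
-------------
False | False | False | False
True | False | False | False
False | True | False | False
True | True | False | False
False | False | True | False
True | False | True | False
False | True | True | False
True | True | True | True
Counterexample at row 1: with d=False, m=False, p=False, the formula is False.

No, it is not a tautology.


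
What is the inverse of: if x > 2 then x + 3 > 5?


The inverse of (P → Q) is (¬P → ¬Q). It is equivalent to the converse, not to the original.
Here P = 'x > 2' and Q = 'x + 3 > 5'.

If not (x > 2), then not (x + 3 > 5).


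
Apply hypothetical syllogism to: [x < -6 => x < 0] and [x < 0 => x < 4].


Hypothetical syllogism: from (P → Q) and (Q → R), infer (P → R).
Chain the two implications through the shared middle term 'x < 0'.

x < -6 => x < 4


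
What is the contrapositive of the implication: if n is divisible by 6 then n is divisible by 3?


The contrapositive of (P → Q) is (¬Q → ¬P); it is logically equivalent to the original.
Here P = 'n is divisible by 6' and Q = 'n is divisible by 3'.

If not (n is divisible by 3), then not (n is divisible by 6).


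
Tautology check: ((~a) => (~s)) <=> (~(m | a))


Build the truth table over {a, m, s}:
a | m | s | φ
-------------
False | False | False | True
True | False | False | False
False | True | False | False
True | True | False | False
False | False | True | False
True | False | True | False
False | True | True | True
True | True | True | False
Counterexample at row 2: with a=True, m=False, s=False, the formula is False.

No, it is not a tautology.


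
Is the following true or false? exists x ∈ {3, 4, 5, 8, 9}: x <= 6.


Evaluate the predicate on each element: 3:True, 4:True, 5:True, 8:False, 9:False.
Witness x = 3 satisfies the predicate.

True


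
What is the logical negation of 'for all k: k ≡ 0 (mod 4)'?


¬(for all x: φ) = there exists x: ¬φ, and ¬(there exists x: φ) = for all x: ¬φ.
Apply to the universal statement.

there exists k: NOT(k ≡ 0 (mod 4))


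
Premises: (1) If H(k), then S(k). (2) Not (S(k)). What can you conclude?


Modus tollens: from (P → Q) and ¬Q, infer ¬P.
Q = 'S(k)' is denied; since P → Q, P must also fail.

Not (H(k)).


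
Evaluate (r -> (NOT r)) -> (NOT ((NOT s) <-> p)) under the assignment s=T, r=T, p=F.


Substitute s=T, r=T, p=F:
NOT r = F
r -> (NOT r) = T -> F = F
NOT s = F
(NOT s) <-> p = F <-> F = T
NOT ((NOT s) <-> p) = F
(r -> (NOT r)) -> (NOT ((NOT s) <-> p)) = F -> F = T

T


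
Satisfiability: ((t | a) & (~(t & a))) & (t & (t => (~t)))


Check all 4 assignments over {a, t}:
a | t | φ
---------
False | False | False
True | False | False
False | True | False
True | True | False
No assignment makes the formula true.

Unsatisfiable.


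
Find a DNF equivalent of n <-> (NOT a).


Step 1: n ↔ (¬a) is true exactly when both agree: (n ∧ (¬a)) ∨ (¬n ∧ ¬(¬a)).
Step 2: Eliminate any double negations (¬¬X = X).

(n AND (NOT a)) OR ((NOT n) AND a)
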